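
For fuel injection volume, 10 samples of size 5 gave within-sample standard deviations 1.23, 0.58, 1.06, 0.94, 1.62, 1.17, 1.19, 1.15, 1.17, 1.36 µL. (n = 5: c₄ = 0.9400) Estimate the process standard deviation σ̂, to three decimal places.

1.220

s̄ = (1.23 + 0.58 + 1.06 + 0.94 + 1.62 + 1.17 + 1.19 + 1.15 + 1.17 + 1.36) / 10 = 1.1470
σ̂ = s̄ / c₄ = 1.1470 / 0.9400 = 1.2202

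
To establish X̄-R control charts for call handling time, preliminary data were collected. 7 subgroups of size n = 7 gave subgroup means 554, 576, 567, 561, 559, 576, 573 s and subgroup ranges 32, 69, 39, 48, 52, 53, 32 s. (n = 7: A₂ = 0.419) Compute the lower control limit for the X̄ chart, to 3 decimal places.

X̄̄ = (554 + 576 + 567 + 561 + 559 + 576 + 573) / 7 = 3966.0000 / 7 = 566.5714
R̄ = (32 + 69 + 39 + 48 + 52 + 53 + 32) / 7 = 325.0000 / 7 = 46.4286
LCL = X̄̄ − A₂·R̄ = 566.5714 − 0.419 × 46.4286 = 547.1179

547.118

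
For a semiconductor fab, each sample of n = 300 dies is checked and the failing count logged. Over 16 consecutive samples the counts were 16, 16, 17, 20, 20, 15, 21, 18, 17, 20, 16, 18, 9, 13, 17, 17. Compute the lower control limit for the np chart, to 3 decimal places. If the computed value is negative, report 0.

4.903

p̄ = Σdᵢ / (k·n) = 270 / (16 × 300) = 0.05625
LCL = np̄ − 3·√(np̄(1−p̄)) = 16.8750 − 3 × 3.9907 = 4.9029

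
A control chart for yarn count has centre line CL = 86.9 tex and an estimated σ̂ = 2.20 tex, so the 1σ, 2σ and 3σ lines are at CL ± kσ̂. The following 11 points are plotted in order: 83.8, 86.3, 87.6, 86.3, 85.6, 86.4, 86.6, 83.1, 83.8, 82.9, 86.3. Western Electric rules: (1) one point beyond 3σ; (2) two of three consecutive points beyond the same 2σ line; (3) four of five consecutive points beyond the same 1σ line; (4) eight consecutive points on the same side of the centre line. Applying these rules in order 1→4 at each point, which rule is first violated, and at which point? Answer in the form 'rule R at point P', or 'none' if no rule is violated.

Zone of each point (C = within 1σ̂, B = 1σ̂–2σ̂, A = 2σ̂–3σ̂, * = beyond 3σ̂; sign = side of CL): 1:-B, 2:-C, 3:+C, 4:-C, 5:-C, 6:-C, 7:-C, 8:-B, 9:-B, 10:-B, 11:-C
Rule 4 (eight consecutive points on the same side of the centre line) is satisfied at point 11.

rule 4 at point 11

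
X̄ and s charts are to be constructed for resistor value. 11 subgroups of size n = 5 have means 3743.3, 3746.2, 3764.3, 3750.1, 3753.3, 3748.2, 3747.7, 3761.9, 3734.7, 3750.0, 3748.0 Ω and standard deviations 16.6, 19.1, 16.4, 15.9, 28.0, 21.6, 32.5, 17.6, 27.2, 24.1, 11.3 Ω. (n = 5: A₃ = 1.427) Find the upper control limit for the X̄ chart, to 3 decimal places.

3779.667

X̄̄ = (3743.3 + 3746.2 + 3764.3 + 3750.1 + 3753.3 + 3748.2 + 3747.7 + 3761.9 + 3734.7 + 3750.0 + 3748.0) / 11 = 3749.7909
s̄ = (16.6 + 19.1 + 16.4 + 15.9 + 28.0 + 21.6 + 32.5 + 17.6 + 27.2 + 24.1 + 11.3) / 11 = 20.9364
UCL = X̄̄ + A₃·s̄ = 3749.7909 + 1.427 × 20.9364 = 3779.6671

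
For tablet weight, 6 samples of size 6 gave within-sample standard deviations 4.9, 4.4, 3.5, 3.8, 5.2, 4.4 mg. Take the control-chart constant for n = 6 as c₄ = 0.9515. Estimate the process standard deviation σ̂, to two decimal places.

s̄ = (4.9 + 4.4 + 3.5 + 3.8 + 5.2 + 4.4) / 6 = 4.3667
σ̂ = s̄ / c₄ = 4.3667 / 0.9515 = 4.5892

4.59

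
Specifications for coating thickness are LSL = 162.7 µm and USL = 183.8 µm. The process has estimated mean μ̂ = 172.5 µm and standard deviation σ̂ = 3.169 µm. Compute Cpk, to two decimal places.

1.03

Cpu = (USL − μ̂) / (3σ̂) = (183.8 − 172.5) / (3 × 3.169) = 1.1886; Cpl = (μ̂ − LSL) / (3σ̂) = (172.5 − 162.7) / (3 × 3.169) = 1.0308; Cpk = min(Cpu, Cpl) = 1.0308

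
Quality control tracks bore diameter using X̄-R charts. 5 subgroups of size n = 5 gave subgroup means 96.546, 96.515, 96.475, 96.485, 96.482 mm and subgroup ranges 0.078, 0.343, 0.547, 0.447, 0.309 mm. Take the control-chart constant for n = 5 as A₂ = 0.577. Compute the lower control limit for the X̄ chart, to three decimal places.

X̄̄ = (96.546 + 96.515 + 96.475 + 96.485 + 96.482) / 5 = 482.5030 / 5 = 96.5006
R̄ = (0.078 + 0.343 + 0.547 + 0.447 + 0.309) / 5 = 1.7240 / 5 = 0.3448
LCL = X̄̄ − A₂·R̄ = 96.5006 − 0.577 × 0.3448 = 96.3017

96.302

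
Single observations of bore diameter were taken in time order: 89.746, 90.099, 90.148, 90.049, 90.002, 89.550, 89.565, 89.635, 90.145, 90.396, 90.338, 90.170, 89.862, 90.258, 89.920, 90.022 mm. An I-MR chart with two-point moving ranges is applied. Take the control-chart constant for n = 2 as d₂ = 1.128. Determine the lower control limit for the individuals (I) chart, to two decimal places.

89.42

X̄ = (89.746 + 90.099 + 90.148 + 90.049 + 90.002 + 89.550 + 89.565 + 89.635 + 90.145 + 90.396 + 90.338 + 90.170 + 89.862 + 90.258 + 89.920 + 90.022) / 16 = 89.9941
Moving ranges: 0.353, 0.049, 0.099, 0.047, 0.452, 0.015, 0.070, 0.510, 0.251, 0.058, 0.168, 0.308, 0.396, 0.338, 0.102; M̄R̄ = 3.2160 / 15 = 0.2144
LCL = X̄ − 3·M̄R̄/d₂ = 89.9941 − 3 × 0.2144 / 1.128 = 89.4238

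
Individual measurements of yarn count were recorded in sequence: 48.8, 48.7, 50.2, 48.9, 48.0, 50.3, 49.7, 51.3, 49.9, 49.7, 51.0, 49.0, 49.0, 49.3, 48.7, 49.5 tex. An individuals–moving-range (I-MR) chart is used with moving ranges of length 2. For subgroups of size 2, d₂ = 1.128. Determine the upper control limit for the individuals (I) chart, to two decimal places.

52.14

X̄ = (48.8 + 48.7 + 50.2 + 48.9 + 48.0 + 50.3 + 49.7 + 51.3 + 49.9 + 49.7 + 51.0 + 49.0 + 49.0 + 49.3 + 48.7 + 49.5) / 16 = 49.5000
Moving ranges: 0.1, 1.5, 1.3, 0.9, 2.3, 0.6, 1.6, 1.4, 0.2, 1.3, 2.0, 0.0, 0.3, 0.6, 0.8; M̄R̄ = 14.9000 / 15 = 0.9933
UCL = X̄ + 3·M̄R̄/d₂ = 49.5000 + 3 × 0.9933 / 1.128 = 52.1418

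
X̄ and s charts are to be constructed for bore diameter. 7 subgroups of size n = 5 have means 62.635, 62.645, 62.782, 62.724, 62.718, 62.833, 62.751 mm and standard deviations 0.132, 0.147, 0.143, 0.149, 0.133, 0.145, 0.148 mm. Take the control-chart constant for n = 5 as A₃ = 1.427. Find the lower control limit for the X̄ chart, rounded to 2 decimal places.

X̄̄ = (62.635 + 62.645 + 62.782 + 62.724 + 62.718 + 62.833 + 62.751) / 7 = 62.7269
s̄ = (0.132 + 0.147 + 0.143 + 0.149 + 0.133 + 0.145 + 0.148) / 7 = 0.1424
LCL = X̄̄ − A₃·s̄ = 62.7269 − 1.427 × 0.1424 = 62.5236

62.52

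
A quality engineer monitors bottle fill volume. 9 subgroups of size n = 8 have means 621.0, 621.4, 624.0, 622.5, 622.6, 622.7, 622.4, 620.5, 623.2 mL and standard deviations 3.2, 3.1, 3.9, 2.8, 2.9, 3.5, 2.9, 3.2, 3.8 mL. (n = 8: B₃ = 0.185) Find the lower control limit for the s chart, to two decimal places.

s̄ = (3.2 + 3.1 + 3.9 + 2.8 + 2.9 + 3.5 + 2.9 + 3.2 + 3.8) / 9 = 3.2556
LCL_s = B₃·s̄ = 0.185 × 3.2556 = 0.6023

0.60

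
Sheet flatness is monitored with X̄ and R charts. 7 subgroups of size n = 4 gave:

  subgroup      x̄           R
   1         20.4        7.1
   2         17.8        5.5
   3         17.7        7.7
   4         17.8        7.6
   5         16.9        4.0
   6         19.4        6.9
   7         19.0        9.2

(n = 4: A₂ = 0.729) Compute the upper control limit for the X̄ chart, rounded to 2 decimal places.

X̄̄ = (20.4 + 17.8 + 17.7 + 17.8 + 16.9 + 19.4 + 19.0) / 7 = 129.0000 / 7 = 18.4286
R̄ = (7.1 + 5.5 + 7.7 + 7.6 + 4.0 + 6.9 + 9.2) / 7 = 48.0000 / 7 = 6.8571
UCL = X̄̄ + A₂·R̄ = 18.4286 + 0.729 × 6.8571 = 23.4274

23.43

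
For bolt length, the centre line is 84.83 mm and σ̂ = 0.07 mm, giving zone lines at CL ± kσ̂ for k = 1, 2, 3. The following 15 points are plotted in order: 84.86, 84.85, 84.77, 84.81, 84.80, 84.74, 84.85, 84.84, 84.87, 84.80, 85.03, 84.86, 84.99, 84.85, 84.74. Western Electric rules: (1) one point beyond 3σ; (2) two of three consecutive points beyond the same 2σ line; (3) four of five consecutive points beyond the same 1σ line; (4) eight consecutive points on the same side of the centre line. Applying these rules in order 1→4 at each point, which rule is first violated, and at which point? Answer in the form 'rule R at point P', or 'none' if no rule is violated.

rule 2 at point 13

Zone of each point (C = within 1σ̂, B = 1σ̂–2σ̂, A = 2σ̂–3σ̂, * = beyond 3σ̂; sign = side of CL): 1:+C, 2:+C, 3:-C, 4:-C, 5:-C, 6:-B, 7:+C, 8:+C, 9:+C, 10:-C, 11:+A, 12:+C, 13:+A, 14:+C, 15:-B
Rule 2 (two of three consecutive points beyond the same 2σ limit) is satisfied at point 13.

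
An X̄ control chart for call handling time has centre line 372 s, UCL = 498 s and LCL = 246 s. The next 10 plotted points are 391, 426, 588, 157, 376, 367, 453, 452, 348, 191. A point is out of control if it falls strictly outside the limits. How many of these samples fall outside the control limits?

Compare each point to [246, 498]: sample 3 = 588 > UCL; sample 4 = 157 < LCL; sample 10 = 191 < LCL.

3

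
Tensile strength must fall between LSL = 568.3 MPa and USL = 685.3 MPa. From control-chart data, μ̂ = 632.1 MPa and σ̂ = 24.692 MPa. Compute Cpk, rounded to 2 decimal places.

Cpu = (USL − μ̂) / (3σ̂) = (685.3 − 632.1) / (3 × 24.692) = 0.7182; Cpl = (μ̂ − LSL) / (3σ̂) = (632.1 − 568.3) / (3 × 24.692) = 0.8613; Cpk = min(Cpu, Cpl) = 0.7182

0.72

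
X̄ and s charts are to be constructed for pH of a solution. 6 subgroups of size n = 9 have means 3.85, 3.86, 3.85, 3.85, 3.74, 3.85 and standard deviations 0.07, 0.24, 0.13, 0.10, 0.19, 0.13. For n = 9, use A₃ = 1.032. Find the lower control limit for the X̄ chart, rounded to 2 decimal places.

X̄̄ = (3.85 + 3.86 + 3.85 + 3.85 + 3.74 + 3.85) / 6 = 3.8333
s̄ = (0.07 + 0.24 + 0.13 + 0.10 + 0.19 + 0.13) / 6 = 0.1433
LCL = X̄̄ − A₃·s̄ = 3.8333 − 1.032 × 0.1433 = 3.6854

3.69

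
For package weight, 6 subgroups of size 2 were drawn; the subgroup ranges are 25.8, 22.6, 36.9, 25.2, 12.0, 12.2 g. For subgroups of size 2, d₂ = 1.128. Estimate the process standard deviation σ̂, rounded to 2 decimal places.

19.90

R̄ = (25.8 + 22.6 + 36.9 + 25.2 + 12.0 + 12.2) / 6 = 22.4500
σ̂ = R̄ / d₂ = 22.4500 / 1.128 = 19.9025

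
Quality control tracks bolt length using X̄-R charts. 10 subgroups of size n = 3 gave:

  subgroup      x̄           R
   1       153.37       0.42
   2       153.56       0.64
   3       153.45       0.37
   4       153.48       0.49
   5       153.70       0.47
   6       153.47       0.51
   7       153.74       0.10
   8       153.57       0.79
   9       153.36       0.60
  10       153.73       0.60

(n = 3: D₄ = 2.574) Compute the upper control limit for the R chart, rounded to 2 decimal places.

1.28

R̄ = (0.42 + 0.64 + 0.37 + 0.49 + 0.47 + 0.51 + 0.10 + 0.79 + 0.60 + 0.60) / 10 = 4.9900 / 10 = 0.4990
UCL_R = D₄·R̄ = 2.574 × 0.4990 = 1.2844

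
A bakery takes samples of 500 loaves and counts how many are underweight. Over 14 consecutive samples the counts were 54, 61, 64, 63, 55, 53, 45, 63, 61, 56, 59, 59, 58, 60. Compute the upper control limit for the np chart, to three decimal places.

p̄ = Σdᵢ / (k·n) = 811 / (14 × 500) = 0.11586
UCL = np̄ + 3·√(np̄(1−p̄)) = 57.9286 + 3 × √(57.9286×0.88414) = 57.9286 + 3 × 7.1566 = 79.3984

79.398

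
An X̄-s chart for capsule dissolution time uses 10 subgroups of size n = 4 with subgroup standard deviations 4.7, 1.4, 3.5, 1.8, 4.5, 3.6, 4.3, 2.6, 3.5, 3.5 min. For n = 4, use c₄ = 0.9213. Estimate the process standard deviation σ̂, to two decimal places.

s̄ = (4.7 + 1.4 + 3.5 + 1.8 + 4.5 + 3.6 + 4.3 + 2.6 + 3.5 + 3.5) / 10 = 3.3400
σ̂ = s̄ / c₄ = 3.3400 / 0.9213 = 3.6253

3.63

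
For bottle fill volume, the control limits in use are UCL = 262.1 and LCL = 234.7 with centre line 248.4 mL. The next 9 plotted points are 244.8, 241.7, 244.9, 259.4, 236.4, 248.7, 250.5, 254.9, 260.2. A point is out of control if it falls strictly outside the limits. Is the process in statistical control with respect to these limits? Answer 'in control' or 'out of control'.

All 9 points lie within [234.7, 262.1].

in control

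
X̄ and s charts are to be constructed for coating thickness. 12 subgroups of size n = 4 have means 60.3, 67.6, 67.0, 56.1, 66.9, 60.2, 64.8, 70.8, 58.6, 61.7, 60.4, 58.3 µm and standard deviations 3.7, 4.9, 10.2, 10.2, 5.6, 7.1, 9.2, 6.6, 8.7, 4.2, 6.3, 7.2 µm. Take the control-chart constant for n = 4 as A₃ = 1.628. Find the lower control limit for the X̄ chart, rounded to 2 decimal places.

51.34

X̄̄ = (60.3 + 67.6 + 67.0 + 56.1 + 66.9 + 60.2 + 64.8 + 70.8 + 58.6 + 61.7 + 60.4 + 58.3) / 12 = 62.7250
s̄ = (3.7 + 4.9 + 10.2 + 10.2 + 5.6 + 7.1 + 9.2 + 6.6 + 8.7 + 4.2 + 6.3 + 7.2) / 12 = 6.9917
LCL = X̄̄ − A₃·s̄ = 62.7250 − 1.628 × 6.9917 = 51.3426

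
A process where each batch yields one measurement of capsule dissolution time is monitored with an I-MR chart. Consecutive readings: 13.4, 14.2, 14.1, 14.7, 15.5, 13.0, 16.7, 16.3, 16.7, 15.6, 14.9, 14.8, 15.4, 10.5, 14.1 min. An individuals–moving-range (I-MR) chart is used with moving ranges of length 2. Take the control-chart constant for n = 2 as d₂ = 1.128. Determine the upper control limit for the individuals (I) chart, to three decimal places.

18.516

X̄ = (13.4 + 14.2 + 14.1 + 14.7 + 15.5 + 13.0 + 16.7 + 16.3 + 16.7 + 15.6 + 14.9 + 14.8 + 15.4 + 10.5 + 14.1) / 15 = 14.6600
Moving ranges: 0.8, 0.1, 0.6, 0.8, 2.5, 3.7, 0.4, 0.4, 1.1, 0.7, 0.1, 0.6, 4.9, 3.6; M̄R̄ = 20.3000 / 14 = 1.4500
UCL = X̄ + 3·M̄R̄/d₂ = 14.6600 + 3 × 1.4500 / 1.128 = 18.5164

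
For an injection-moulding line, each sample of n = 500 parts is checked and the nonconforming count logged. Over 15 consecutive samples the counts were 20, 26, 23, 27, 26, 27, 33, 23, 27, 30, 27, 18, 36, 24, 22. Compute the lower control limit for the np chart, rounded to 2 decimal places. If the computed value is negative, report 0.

11.06

p̄ = Σdᵢ / (k·n) = 389 / (15 × 500) = 0.05187
LCL = np̄ − 3·√(np̄(1−p̄)) = 25.9333 − 3 × 4.9587 = 11.0574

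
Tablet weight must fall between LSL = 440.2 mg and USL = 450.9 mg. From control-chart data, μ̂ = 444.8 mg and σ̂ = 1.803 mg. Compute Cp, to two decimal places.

0.99

Cp = (USL − LSL) / (6σ̂) = (450.9 − 440.2) / (6 × 1.803) = 10.7000 / 10.8180 = 0.9891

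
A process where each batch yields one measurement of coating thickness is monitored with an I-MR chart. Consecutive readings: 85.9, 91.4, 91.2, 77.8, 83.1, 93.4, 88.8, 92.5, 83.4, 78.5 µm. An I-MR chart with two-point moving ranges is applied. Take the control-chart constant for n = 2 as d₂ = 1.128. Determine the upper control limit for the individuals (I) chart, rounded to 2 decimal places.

X̄ = (85.9 + 91.4 + 91.2 + 77.8 + 83.1 + 93.4 + 88.8 + 92.5 + 83.4 + 78.5) / 10 = 86.6000
Moving ranges: 5.5, 0.2, 13.4, 5.3, 10.3, 4.6, 3.7, 9.1, 4.9; M̄R̄ = 57.0000 / 9 = 6.3333
UCL = X̄ + 3·M̄R̄/d₂ = 86.6000 + 3 × 6.3333 / 1.128 = 103.4440

103.44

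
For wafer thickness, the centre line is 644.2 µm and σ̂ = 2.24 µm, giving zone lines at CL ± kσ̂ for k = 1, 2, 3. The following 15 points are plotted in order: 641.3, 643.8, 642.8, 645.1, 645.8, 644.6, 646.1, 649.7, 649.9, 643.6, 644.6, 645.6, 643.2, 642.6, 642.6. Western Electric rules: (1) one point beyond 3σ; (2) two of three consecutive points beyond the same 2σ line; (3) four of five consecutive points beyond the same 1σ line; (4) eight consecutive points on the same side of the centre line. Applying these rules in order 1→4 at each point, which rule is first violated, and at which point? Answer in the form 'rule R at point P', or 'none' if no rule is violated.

rule 2 at point 9

Zone of each point (C = within 1σ̂, B = 1σ̂–2σ̂, A = 2σ̂–3σ̂, * = beyond 3σ̂; sign = side of CL): 1:-B, 2:-C, 3:-C, 4:+C, 5:+C, 6:+C, 7:+C, 8:+A, 9:+A, 10:-C, 11:+C, 12:+C, 13:-C, 14:-C, 15:-C
Rule 2 (two of three consecutive points beyond the same 2σ limit) is satisfied at point 9.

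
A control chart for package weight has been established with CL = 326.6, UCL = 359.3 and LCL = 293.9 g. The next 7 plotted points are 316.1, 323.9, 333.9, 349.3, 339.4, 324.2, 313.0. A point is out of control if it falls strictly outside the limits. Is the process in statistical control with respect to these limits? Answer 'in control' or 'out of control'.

in control

All 7 points lie within [293.9, 359.3].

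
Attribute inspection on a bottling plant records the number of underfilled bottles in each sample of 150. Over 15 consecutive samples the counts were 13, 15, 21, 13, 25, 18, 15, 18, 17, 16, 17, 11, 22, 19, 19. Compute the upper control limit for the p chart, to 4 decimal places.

p̄ = Σdᵢ / (k·n) = 259 / (15 × 150) = 0.11511
UCL = p̄ + 3·√(p̄(1−p̄)/n) = 0.11511 + 3 × √(0.11511×0.88489/150) = 0.11511 + 3 × 0.02606 = 0.19329

0.1933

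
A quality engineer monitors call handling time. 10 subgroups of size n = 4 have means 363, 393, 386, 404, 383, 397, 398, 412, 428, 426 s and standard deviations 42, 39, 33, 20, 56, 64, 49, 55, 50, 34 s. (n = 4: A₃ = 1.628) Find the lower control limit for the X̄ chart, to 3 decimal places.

327.042

X̄̄ = (363 + 393 + 386 + 404 + 383 + 397 + 398 + 412 + 428 + 426) / 10 = 399.0000
s̄ = (42 + 39 + 33 + 20 + 56 + 64 + 49 + 55 + 50 + 34) / 10 = 44.2000
LCL = X̄̄ − A₃·s̄ = 399.0000 − 1.628 × 44.2000 = 327.0424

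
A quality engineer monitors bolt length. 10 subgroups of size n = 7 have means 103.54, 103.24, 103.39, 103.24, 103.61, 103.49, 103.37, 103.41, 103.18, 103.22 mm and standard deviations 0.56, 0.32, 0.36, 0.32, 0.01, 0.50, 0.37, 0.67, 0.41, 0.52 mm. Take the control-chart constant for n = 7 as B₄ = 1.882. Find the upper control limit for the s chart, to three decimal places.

s̄ = (0.56 + 0.32 + 0.36 + 0.32 + 0.01 + 0.50 + 0.37 + 0.67 + 0.41 + 0.52) / 10 = 0.4040
UCL_s = B₄·s̄ = 1.882 × 0.4040 = 0.7603

0.760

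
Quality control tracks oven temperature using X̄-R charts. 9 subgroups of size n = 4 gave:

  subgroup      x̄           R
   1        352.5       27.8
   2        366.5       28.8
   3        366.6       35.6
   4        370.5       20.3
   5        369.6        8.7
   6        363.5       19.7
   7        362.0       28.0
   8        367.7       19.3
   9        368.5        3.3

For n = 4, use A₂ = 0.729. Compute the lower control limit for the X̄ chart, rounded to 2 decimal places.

X̄̄ = (352.5 + 366.5 + 366.6 + 370.5 + 369.6 + 363.5 + 362.0 + 367.7 + 368.5) / 9 = 3287.4000 / 9 = 365.2667
R̄ = (27.8 + 28.8 + 35.6 + 20.3 + 8.7 + 19.7 + 28.0 + 19.3 + 3.3) / 9 = 191.5000 / 9 = 21.2778
LCL = X̄̄ − A₂·R̄ = 365.2667 − 0.729 × 21.2778 = 349.7552

349.76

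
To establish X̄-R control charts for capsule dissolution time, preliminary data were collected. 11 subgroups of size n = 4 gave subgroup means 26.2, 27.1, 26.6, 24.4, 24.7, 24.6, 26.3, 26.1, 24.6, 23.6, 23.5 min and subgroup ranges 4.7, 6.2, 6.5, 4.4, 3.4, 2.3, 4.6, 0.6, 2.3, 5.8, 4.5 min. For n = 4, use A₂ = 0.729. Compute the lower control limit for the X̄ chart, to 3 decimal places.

X̄̄ = (26.2 + 27.1 + 26.6 + 24.4 + 24.7 + 24.6 + 26.3 + 26.1 + 24.6 + 23.6 + 23.5) / 11 = 277.7000 / 11 = 25.2455
R̄ = (4.7 + 6.2 + 6.5 + 4.4 + 3.4 + 2.3 + 4.6 + 0.6 + 2.3 + 5.8 + 4.5) / 11 = 45.3000 / 11 = 4.1182
LCL = X̄̄ − A₂·R̄ = 25.2455 − 0.729 × 4.1182 = 22.2433

22.243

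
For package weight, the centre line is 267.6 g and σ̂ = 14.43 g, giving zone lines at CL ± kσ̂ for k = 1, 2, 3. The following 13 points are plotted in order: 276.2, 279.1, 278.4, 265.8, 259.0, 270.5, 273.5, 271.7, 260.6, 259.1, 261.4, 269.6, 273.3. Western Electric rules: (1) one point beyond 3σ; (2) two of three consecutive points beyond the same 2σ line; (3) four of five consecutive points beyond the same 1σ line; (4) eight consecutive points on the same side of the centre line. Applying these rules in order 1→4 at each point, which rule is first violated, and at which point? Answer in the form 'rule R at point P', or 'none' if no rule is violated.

none

Zone of each point (C = within 1σ̂, B = 1σ̂–2σ̂, A = 2σ̂–3σ̂, * = beyond 3σ̂; sign = side of CL): 1:+C, 2:+C, 3:+C, 4:-C, 5:-C, 6:+C, 7:+C, 8:+C, 9:-C, 10:-C, 11:-C, 12:+C, 13:+C
No rule fires across all 13 points.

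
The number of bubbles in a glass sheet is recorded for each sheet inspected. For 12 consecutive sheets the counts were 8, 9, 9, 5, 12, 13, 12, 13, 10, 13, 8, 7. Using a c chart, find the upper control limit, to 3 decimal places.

19.364

c̄ = (8 + 9 + 9 + 5 + 12 + 13 + 12 + 13 + 10 + 13 + 8 + 7) / 12 = 119 / 12 = 9.9167
UCL = c̄ + 3√c̄ = 9.9167 + 3 × √9.9167 = 9.9167 + 3 × 3.1491 = 19.3639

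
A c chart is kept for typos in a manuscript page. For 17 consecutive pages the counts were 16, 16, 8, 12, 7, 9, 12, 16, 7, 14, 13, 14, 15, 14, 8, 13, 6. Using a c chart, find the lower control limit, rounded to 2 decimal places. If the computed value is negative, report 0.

c̄ = (16 + 16 + 8 + 12 + 7 + 9 + 12 + 16 + 7 + 14 + 13 + 14 + 15 + 14 + 8 + 13 + 6) / 17 = 200 / 17 = 11.7647
LCL = c̄ − 3√c̄ = 11.7647 − 3 × 3.4300 = 1.4748

1.47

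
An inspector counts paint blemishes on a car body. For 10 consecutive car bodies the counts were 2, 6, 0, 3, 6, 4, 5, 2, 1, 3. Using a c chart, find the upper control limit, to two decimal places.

8.57

c̄ = (2 + 6 + 0 + 3 + 6 + 4 + 5 + 2 + 1 + 3) / 10 = 32 / 10 = 3.2000
UCL = c̄ + 3√c̄ = 3.2000 + 3 × √3.2000 = 3.2000 + 3 × 1.7889 = 8.5666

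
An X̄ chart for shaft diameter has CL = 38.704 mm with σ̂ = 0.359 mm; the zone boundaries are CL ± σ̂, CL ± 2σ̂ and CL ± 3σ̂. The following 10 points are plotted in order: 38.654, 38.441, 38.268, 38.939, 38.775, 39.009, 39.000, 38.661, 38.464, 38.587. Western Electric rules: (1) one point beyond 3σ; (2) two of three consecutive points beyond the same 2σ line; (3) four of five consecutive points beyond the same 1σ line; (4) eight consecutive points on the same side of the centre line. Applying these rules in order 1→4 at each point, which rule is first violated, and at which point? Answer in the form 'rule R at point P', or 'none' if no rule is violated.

Zone of each point (C = within 1σ̂, B = 1σ̂–2σ̂, A = 2σ̂–3σ̂, * = beyond 3σ̂; sign = side of CL): 1:-C, 2:-C, 3:-B, 4:+C, 5:+C, 6:+C, 7:+C, 8:-C, 9:-C, 10:-C
No rule fires across all 10 points.

none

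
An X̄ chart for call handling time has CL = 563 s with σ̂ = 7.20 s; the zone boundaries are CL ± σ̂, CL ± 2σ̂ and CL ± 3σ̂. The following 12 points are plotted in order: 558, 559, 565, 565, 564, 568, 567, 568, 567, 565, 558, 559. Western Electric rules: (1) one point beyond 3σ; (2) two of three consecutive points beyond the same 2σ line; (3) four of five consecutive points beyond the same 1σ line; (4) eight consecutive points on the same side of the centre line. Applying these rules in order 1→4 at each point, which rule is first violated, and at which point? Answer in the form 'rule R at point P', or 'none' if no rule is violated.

rule 4 at point 10

Zone of each point (C = within 1σ̂, B = 1σ̂–2σ̂, A = 2σ̂–3σ̂, * = beyond 3σ̂; sign = side of CL): 1:-C, 2:-C, 3:+C, 4:+C, 5:+C, 6:+C, 7:+C, 8:+C, 9:+C, 10:+C, 11:-C, 12:-C
Rule 4 (eight consecutive points on the same side of the centre line) is satisfied at point 10.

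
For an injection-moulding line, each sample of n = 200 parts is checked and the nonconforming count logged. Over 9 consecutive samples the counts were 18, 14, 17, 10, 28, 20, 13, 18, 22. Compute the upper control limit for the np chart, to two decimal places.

p̄ = Σdᵢ / (k·n) = 160 / (9 × 200) = 0.08889
UCL = np̄ + 3·√(np̄(1−p̄)) = 17.7778 + 3 × √(17.7778×0.91111) = 17.7778 + 3 × 4.0246 = 29.8516

29.85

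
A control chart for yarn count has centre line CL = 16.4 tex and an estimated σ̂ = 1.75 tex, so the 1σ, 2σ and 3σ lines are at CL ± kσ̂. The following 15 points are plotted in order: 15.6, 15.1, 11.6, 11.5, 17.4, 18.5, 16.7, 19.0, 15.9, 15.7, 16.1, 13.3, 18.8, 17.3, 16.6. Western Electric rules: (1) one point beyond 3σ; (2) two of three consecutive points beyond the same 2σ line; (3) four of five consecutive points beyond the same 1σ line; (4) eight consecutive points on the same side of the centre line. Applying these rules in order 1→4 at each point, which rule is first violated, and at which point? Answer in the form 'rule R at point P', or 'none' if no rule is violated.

rule 2 at point 4

Zone of each point (C = within 1σ̂, B = 1σ̂–2σ̂, A = 2σ̂–3σ̂, * = beyond 3σ̂; sign = side of CL): 1:-C, 2:-C, 3:-A, 4:-A, 5:+C, 6:+B, 7:+C, 8:+B, 9:-C, 10:-C, 11:-C, 12:-B, 13:+B, 14:+C, 15:+C
Rule 2 (two of three consecutive points beyond the same 2σ limit) is satisfied at point 4.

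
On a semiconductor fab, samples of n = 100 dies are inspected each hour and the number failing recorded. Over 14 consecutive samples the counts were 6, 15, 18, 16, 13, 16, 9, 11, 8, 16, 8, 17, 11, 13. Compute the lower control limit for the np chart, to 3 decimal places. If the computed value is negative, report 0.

p̄ = Σdᵢ / (k·n) = 177 / (14 × 100) = 0.12643
LCL = np̄ − 3·√(np̄(1−p̄)) = 12.6429 − 3 × 3.3233 = 2.6729

2.673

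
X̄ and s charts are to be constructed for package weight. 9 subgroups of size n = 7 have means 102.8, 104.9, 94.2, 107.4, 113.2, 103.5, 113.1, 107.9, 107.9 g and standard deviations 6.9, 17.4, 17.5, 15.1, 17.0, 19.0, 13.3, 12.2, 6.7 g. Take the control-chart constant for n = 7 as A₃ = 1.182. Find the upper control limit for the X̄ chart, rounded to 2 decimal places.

122.53

X̄̄ = (102.8 + 104.9 + 94.2 + 107.4 + 113.2 + 103.5 + 113.1 + 107.9 + 107.9) / 9 = 106.1000
s̄ = (6.9 + 17.4 + 17.5 + 15.1 + 17.0 + 19.0 + 13.3 + 12.2 + 6.7) / 9 = 13.9000
UCL = X̄̄ + A₃·s̄ = 106.1000 + 1.182 × 13.9000 = 122.5298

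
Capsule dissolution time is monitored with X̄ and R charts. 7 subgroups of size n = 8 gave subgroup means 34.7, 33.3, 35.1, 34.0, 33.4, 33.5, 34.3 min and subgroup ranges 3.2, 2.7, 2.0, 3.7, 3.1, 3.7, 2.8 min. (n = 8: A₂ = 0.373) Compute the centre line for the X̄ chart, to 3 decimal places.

34.043

X̄̄ = (34.7 + 33.3 + 35.1 + 34.0 + 33.4 + 33.5 + 34.3) / 7 = 238.3000 / 7 = 34.0429
CL = X̄̄ = 34.0429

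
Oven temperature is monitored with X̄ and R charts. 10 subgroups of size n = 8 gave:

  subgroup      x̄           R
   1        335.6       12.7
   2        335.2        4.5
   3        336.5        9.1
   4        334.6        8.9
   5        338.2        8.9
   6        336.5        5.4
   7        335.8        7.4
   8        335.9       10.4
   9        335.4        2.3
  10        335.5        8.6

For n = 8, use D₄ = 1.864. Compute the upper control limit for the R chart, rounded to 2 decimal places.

R̄ = (12.7 + 4.5 + 9.1 + 8.9 + 8.9 + 5.4 + 7.4 + 10.4 + 2.3 + 8.6) / 10 = 78.2000 / 10 = 7.8200
UCL_R = D₄·R̄ = 1.864 × 7.8200 = 14.5765

14.58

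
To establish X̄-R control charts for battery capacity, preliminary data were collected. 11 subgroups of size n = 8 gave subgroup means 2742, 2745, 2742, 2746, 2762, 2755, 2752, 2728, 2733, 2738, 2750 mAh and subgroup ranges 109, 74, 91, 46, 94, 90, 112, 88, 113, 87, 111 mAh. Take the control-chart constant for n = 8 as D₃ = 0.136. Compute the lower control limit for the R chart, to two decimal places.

12.55

R̄ = (109 + 74 + 91 + 46 + 94 + 90 + 112 + 88 + 113 + 87 + 111) / 11 = 1015.0000 / 11 = 92.2727
LCL_R = D₃·R̄ = 0.136 × 92.2727 = 12.5491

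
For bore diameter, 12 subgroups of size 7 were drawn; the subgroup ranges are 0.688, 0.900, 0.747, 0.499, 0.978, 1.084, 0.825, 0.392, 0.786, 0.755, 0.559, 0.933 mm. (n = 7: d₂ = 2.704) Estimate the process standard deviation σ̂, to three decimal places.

R̄ = (0.688 + 0.900 + 0.747 + 0.499 + 0.978 + 1.084 + 0.825 + 0.392 + 0.786 + 0.755 + 0.559 + 0.933) / 12 = 0.7622
σ̂ = R̄ / d₂ = 0.7622 / 2.704 = 0.2819

0.282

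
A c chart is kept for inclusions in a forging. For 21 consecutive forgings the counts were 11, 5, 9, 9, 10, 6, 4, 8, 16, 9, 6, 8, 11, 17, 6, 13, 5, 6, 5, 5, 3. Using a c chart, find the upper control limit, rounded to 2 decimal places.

16.78

c̄ = (11 + 5 + 9 + 9 + 10 + 6 + 4 + 8 + 16 + 9 + 6 + 8 + 11 + 17 + 6 + 13 + 5 + 6 + 5 + 5 + 3) / 21 = 172 / 21 = 8.1905
UCL = c̄ + 3√c̄ = 8.1905 + 3 × √8.1905 = 8.1905 + 3 × 2.8619 = 16.7762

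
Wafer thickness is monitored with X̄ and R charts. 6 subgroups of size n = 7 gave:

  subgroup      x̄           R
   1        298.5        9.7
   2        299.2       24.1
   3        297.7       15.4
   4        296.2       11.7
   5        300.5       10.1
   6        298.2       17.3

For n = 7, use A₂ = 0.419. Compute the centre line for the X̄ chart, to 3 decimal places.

X̄̄ = (298.5 + 299.2 + 297.7 + 296.2 + 300.5 + 298.2) / 6 = 1790.3000 / 6 = 298.3833
CL = X̄̄ = 298.3833

298.383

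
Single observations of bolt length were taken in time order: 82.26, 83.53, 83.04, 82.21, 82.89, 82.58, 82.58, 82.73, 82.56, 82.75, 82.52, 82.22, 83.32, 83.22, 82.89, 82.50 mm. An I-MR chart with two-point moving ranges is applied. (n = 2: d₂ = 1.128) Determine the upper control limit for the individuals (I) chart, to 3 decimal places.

83.897

X̄ = (82.26 + 83.53 + 83.04 + 82.21 + 82.89 + 82.58 + 82.58 + 82.73 + 82.56 + 82.75 + 82.52 + 82.22 + 83.32 + 83.22 + 82.89 + 82.50) / 16 = 82.7375
Moving ranges: 1.27, 0.49, 0.83, 0.68, 0.31, 0.00, 0.15, 0.17, 0.19, 0.23, 0.30, 1.10, 0.10, 0.33, 0.39; M̄R̄ = 6.5400 / 15 = 0.4360
UCL = X̄ + 3·M̄R̄/d₂ = 82.7375 + 3 × 0.4360 / 1.128 = 83.8971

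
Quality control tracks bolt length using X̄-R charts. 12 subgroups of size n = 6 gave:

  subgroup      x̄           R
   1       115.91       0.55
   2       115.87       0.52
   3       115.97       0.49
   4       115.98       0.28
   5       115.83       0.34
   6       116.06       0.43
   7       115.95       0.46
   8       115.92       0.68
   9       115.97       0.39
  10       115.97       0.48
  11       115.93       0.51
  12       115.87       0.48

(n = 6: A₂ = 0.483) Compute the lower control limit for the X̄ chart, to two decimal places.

115.71

X̄̄ = (115.91 + 115.87 + 115.97 + 115.98 + 115.83 + 116.06 + 115.95 + 115.92 + 115.97 + 115.97 + 115.93 + 115.87) / 12 = 1391.2300 / 12 = 115.9358
R̄ = (0.55 + 0.52 + 0.49 + 0.28 + 0.34 + 0.43 + 0.46 + 0.68 + 0.39 + 0.48 + 0.51 + 0.48) / 12 = 5.6100 / 12 = 0.4675
LCL = X̄̄ − A₂·R̄ = 115.9358 − 0.483 × 0.4675 = 115.7100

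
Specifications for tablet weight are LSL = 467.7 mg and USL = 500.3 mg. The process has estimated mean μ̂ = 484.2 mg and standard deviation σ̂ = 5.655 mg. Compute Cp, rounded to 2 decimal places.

0.96

Cp = (USL − LSL) / (6σ̂) = (500.3 − 467.7) / (6 × 5.655) = 32.6000 / 33.9300 = 0.9608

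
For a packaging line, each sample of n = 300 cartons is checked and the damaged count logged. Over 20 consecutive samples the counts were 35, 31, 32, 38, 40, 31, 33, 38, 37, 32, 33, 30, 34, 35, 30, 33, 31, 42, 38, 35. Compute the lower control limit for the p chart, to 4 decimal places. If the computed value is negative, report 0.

0.0595

p̄ = Σdᵢ / (k·n) = 688 / (20 × 300) = 0.11467
LCL = p̄ − 3·√(p̄(1−p̄)/n) = 0.11467 − 3 × 0.01840 = 0.05948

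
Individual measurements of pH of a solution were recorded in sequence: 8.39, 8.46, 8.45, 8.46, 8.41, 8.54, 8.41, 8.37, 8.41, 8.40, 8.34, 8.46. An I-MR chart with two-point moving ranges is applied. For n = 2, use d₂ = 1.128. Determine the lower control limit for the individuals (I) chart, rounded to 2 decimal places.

X̄ = (8.39 + 8.46 + 8.45 + 8.46 + 8.41 + 8.54 + 8.41 + 8.37 + 8.41 + 8.40 + 8.34 + 8.46) / 12 = 8.4250
Moving ranges: 0.07, 0.01, 0.01, 0.05, 0.13, 0.13, 0.04, 0.04, 0.01, 0.06, 0.12; M̄R̄ = 0.6700 / 11 = 0.0609
LCL = X̄ − 3·M̄R̄/d₂ = 8.4250 − 3 × 0.0609 / 1.128 = 8.2630

8.26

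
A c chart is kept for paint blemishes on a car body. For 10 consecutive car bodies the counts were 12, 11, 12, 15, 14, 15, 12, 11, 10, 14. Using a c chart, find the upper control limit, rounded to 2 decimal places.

c̄ = (12 + 11 + 12 + 15 + 14 + 15 + 12 + 11 + 10 + 14) / 10 = 126 / 10 = 12.6000
UCL = c̄ + 3√c̄ = 12.6000 + 3 × √12.6000 = 12.6000 + 3 × 3.5496 = 23.2489

23.25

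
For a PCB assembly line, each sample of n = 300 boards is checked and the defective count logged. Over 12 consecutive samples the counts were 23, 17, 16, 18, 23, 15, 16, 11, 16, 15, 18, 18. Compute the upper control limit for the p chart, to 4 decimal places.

p̄ = Σdᵢ / (k·n) = 206 / (12 × 300) = 0.05722
UCL = p̄ + 3·√(p̄(1−p̄)/n) = 0.05722 + 3 × √(0.05722×0.94278/300) = 0.05722 + 3 × 0.01341 = 0.09745

0.0975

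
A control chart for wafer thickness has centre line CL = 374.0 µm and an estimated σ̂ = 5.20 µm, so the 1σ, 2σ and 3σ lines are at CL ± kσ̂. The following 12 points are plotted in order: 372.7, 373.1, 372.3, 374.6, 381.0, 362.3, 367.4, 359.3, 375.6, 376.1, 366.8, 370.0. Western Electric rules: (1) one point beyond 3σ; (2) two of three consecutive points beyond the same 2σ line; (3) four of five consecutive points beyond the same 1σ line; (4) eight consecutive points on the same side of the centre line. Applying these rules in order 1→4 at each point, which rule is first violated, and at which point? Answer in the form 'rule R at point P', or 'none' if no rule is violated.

Zone of each point (C = within 1σ̂, B = 1σ̂–2σ̂, A = 2σ̂–3σ̂, * = beyond 3σ̂; sign = side of CL): 1:-C, 2:-C, 3:-C, 4:+C, 5:+B, 6:-A, 7:-B, 8:-A, 9:+C, 10:+C, 11:-B, 12:-C
Rule 2 (two of three consecutive points beyond the same 2σ limit) is satisfied at point 8.

rule 2 at point 8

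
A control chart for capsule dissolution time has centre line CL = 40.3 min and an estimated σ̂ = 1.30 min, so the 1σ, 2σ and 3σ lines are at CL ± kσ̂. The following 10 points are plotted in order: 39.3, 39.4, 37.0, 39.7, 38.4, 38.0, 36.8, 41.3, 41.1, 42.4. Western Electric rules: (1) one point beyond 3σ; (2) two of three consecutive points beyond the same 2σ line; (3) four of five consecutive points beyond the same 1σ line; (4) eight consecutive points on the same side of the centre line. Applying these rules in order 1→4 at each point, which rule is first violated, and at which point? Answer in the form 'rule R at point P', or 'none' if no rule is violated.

rule 3 at point 7

Zone of each point (C = within 1σ̂, B = 1σ̂–2σ̂, A = 2σ̂–3σ̂, * = beyond 3σ̂; sign = side of CL): 1:-C, 2:-C, 3:-A, 4:-C, 5:-B, 6:-B, 7:-A, 8:+C, 9:+C, 10:+B
Rule 3 (four of five consecutive points beyond the same 1σ limit) is satisfied at point 7.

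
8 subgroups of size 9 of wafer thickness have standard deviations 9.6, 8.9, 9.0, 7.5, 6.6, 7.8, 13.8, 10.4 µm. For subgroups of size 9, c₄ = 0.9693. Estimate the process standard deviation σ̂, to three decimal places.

9.491

s̄ = (9.6 + 8.9 + 9.0 + 7.5 + 6.6 + 7.8 + 13.8 + 10.4) / 8 = 9.2000
σ̂ = s̄ / c₄ = 9.2000 / 0.9693 = 9.4914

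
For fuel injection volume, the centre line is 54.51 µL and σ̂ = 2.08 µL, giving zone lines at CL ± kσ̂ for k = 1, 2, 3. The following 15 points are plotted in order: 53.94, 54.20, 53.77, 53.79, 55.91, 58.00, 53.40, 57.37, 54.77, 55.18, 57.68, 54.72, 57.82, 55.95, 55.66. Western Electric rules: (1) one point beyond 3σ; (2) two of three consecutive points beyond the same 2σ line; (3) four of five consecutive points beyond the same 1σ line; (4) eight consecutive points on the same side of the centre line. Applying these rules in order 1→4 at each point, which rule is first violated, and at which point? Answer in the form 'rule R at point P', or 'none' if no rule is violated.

rule 4 at point 15

Zone of each point (C = within 1σ̂, B = 1σ̂–2σ̂, A = 2σ̂–3σ̂, * = beyond 3σ̂; sign = side of CL): 1:-C, 2:-C, 3:-C, 4:-C, 5:+C, 6:+B, 7:-C, 8:+B, 9:+C, 10:+C, 11:+B, 12:+C, 13:+B, 14:+C, 15:+C
Rule 4 (eight consecutive points on the same side of the centre line) is satisfied at point 15.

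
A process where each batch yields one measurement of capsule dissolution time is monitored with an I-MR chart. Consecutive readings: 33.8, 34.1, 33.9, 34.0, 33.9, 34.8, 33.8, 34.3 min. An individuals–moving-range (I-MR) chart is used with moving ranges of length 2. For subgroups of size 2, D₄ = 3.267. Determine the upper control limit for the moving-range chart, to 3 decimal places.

Moving ranges: 0.3, 0.2, 0.1, 0.1, 0.9, 1.0, 0.5; M̄R̄ = 3.1000 / 7 = 0.4429
UCL_MR = D₄·M̄R̄ = 3.267 × 0.4429 = 1.4468

1.447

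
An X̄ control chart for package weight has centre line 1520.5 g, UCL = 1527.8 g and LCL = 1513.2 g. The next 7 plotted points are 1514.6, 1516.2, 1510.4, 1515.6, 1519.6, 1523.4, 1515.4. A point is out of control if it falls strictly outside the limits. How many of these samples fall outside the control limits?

1

Compare each point to [1513.2, 1527.8]: sample 3 = 1510.4 < LCL.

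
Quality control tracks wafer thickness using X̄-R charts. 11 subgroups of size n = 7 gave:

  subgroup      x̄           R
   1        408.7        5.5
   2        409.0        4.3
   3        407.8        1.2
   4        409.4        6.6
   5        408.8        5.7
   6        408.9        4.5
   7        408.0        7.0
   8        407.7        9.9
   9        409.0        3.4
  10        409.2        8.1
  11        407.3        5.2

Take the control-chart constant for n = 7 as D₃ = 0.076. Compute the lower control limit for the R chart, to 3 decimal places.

R̄ = (5.5 + 4.3 + 1.2 + 6.6 + 5.7 + 4.5 + 7.0 + 9.9 + 3.4 + 8.1 + 5.2) / 11 = 61.4000 / 11 = 5.5818
LCL_R = D₃·R̄ = 0.076 × 5.5818 = 0.4242

0.424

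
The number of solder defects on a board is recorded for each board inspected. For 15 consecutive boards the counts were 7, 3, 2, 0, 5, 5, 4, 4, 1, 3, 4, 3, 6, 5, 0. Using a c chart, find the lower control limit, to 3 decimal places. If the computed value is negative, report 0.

0.000

c̄ = (7 + 3 + 2 + 0 + 5 + 5 + 4 + 4 + 1 + 3 + 4 + 3 + 6 + 5 + 0) / 15 = 52 / 15 = 3.4667
LCL = c̄ − 3√c̄ = 3.4667 − 3 × 1.8619 = -2.1190 → 0 (cannot be negative)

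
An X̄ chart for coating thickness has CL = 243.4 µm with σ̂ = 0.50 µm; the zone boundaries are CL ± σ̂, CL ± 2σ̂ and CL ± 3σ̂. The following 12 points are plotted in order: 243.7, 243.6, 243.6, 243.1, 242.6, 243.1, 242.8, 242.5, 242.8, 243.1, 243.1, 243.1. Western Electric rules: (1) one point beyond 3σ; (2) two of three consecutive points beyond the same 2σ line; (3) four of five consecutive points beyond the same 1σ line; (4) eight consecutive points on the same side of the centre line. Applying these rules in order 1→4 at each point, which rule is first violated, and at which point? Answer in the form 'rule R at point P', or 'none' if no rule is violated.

Zone of each point (C = within 1σ̂, B = 1σ̂–2σ̂, A = 2σ̂–3σ̂, * = beyond 3σ̂; sign = side of CL): 1:+C, 2:+C, 3:+C, 4:-C, 5:-B, 6:-C, 7:-B, 8:-B, 9:-B, 10:-C, 11:-C, 12:-C
Rule 3 (four of five consecutive points beyond the same 1σ limit) is satisfied at point 9.

rule 3 at point 9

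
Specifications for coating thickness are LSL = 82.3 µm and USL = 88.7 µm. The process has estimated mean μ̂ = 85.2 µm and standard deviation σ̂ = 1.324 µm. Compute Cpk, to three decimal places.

Cpu = (USL − μ̂) / (3σ̂) = (88.7 − 85.2) / (3 × 1.324) = 0.8812; Cpl = (μ̂ − LSL) / (3σ̂) = (85.2 − 82.3) / (3 × 1.324) = 0.7301; Cpk = min(Cpu, Cpl) = 0.7301

0.730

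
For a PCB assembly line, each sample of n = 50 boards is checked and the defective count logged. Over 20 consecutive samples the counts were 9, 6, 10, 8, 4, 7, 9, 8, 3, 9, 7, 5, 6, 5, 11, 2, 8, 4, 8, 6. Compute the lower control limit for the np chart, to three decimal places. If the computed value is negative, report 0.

0.000

p̄ = Σdᵢ / (k·n) = 135 / (20 × 50) = 0.13500
LCL = np̄ − 3·√(np̄(1−p̄)) = 6.7500 − 3 × 2.4164 = -0.4991 → 0 (negative, so LCL = 0)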